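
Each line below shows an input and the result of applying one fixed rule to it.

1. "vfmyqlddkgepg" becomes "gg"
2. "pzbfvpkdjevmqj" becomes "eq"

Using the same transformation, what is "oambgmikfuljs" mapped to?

us

The transformation: keep one character in every 3, starting at position 1 (positions 1st, 4th, 7th, ...), then delete the first 3 characters.
For "oambgmikfuljs" the result is "us".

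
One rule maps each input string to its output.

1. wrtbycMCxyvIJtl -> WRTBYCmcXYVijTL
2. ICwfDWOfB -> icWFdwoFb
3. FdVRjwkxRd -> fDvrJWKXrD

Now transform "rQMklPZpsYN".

RqmKLpzPSyn

Each output is the input with this applied: flip the case of every letter.
"rQMklPZpsYN" → "RqmKLpzPSyn".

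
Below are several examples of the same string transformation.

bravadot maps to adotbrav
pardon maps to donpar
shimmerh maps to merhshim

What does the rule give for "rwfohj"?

Rule — swap the front and back halves of the string.
So "rwfohj" becomes "ohjrwf".

ohjrwf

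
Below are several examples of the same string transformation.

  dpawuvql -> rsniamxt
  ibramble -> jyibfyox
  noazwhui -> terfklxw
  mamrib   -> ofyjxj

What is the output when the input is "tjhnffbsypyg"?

ypvmvdqgekcc

The transformation: shift every letter 3 places backward in the alphabet (wrapping around), then swap the front and back halves of the string.
Starting from "tjhnffbsypyg": after the first operation, "qgekccypvmvd"; after the second, "ypvmvdqgekcc".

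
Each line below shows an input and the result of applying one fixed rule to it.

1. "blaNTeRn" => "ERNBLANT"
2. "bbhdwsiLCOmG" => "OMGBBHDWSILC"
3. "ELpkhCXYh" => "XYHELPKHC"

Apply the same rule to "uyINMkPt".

Rule — move the last 3 characters to the front (rotate right by 3), then convert every letter to uppercase.
Applying both steps to "uyINMkPt": "kPtuyINM", then "KPTUYINM".

KPTUYINM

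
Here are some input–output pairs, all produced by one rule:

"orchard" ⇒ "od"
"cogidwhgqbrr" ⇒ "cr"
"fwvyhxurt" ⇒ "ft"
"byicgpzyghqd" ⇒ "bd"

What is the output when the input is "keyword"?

Rule — take characters alternately from the front and the back (1st, last, 2nd, 2nd-last, ...), then keep only the first 2 characters.
Starting from "keyword": after the first operation, "kderyow"; after the second, "kd".

kd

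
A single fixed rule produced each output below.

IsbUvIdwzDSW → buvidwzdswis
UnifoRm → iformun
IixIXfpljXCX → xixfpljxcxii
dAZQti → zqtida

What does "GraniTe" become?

Looking at the pairs, the operation is to move the first 2 characters to the end (rotate left by 2), then convert every letter to lowercase.
For "GraniTe", step one produces "aniTeGr"; step two turns that into "anitegr".

anitegr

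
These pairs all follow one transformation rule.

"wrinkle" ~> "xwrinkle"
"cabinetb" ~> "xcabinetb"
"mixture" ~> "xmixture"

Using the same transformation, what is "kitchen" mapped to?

The transformation: prepend "x".
So "kitchen" becomes "xkitchen".

xkitchen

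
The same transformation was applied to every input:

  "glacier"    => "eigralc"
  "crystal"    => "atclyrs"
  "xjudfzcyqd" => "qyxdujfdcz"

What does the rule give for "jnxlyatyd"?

ytjdxnyla

The pattern: move the last 3 characters to the front (rotate right by 3), then swap each adjacent pair of characters (1↔2, 3↔4, ...).
So "jnxlyatyd" becomes "ytjdxnyla".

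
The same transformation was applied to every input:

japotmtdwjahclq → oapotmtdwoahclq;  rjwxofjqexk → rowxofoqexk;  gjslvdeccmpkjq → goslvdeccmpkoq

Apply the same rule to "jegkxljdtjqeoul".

oegkxlodtoqeoul

The rule is to replace every "j" with "o".
Applying that to "jegkxljdtjqeoul" gives "oegkxlodtoqeoul".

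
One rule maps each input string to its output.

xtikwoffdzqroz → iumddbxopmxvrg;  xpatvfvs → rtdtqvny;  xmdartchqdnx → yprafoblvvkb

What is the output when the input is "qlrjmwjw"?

Rule — move the first 3 characters to the end (rotate left by 3), then shift every letter 2 places backward in the alphabet (wrapping around).
Working it through for "qlrjmwjw": intermediate "jmwjwqlr", final "hkuhuojp".

hkuhuojp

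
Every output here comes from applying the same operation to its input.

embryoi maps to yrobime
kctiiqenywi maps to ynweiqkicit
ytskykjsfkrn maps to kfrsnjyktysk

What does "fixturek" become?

ruetkxfi

The rule is to move the last 3 characters to the front (rotate right by 3), then take characters alternately from the front and the back (1st, last, 2nd, 2nd-last, ...).
"fixturek" → "rekfixtu" → "ruetkxfi".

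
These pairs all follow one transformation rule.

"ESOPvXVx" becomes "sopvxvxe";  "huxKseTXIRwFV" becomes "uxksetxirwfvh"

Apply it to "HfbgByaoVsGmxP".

fbgbyaovsgmxph

The rule is to move the first character to the end, then convert every letter to lowercase.
On "HfbgByaoVsGmxP": the first step gives "fbgByaoVsGmxPH", and the second then gives "fbgbyaovsgmxph".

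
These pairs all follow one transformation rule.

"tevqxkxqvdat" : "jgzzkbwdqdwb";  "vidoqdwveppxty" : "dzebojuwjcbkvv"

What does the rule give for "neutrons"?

Each output is the input with this applied: shift every letter 6 places forward in the alphabet (wrapping around), then move the last 3 characters to the front (rotate right by 3).
"neutrons" → "tkazxuty" → "utytkazx".

utytkazx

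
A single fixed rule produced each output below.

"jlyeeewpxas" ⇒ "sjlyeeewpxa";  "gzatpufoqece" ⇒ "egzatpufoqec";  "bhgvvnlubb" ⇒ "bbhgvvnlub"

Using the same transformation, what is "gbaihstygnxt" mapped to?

The transformation: move the last character to the front.
For "gbaihstygnxt" the result is "tgbaihstygnx".

tgbaihstygnx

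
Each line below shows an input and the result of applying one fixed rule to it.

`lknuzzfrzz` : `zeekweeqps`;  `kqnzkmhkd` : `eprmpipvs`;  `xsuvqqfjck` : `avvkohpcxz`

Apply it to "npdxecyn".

cjhdssui

Looking at the pairs, the operation is to shift every letter 5 places forward in the alphabet (wrapping around), then move the first 3 characters to the end (rotate left by 3).
Starting from "npdxecyn": after the first operation, "suicjhds"; after the second, "cjhdssui".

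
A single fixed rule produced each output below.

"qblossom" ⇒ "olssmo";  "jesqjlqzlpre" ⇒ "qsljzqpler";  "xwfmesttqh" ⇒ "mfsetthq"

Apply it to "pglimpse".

Looking at the pairs, the operation is to swap each adjacent pair of characters (1↔2, 3↔4, ...), then delete the first 2 characters.
Starting from "pglimpse": after the first operation, "gpilpmes"; after the second, "ilpmes".

ilpmes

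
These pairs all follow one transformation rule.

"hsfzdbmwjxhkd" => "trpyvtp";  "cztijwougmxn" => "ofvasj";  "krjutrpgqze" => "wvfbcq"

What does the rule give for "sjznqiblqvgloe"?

elcncsa

Looking at the pairs, the operation is to keep every other character starting from the first (positions 1st, 3rd, 5th, ...), then shift every letter 12 places forward in the alphabet (wrapping around).
"sjznqiblqvgloe" → "szqbqgo" → "elcncsa".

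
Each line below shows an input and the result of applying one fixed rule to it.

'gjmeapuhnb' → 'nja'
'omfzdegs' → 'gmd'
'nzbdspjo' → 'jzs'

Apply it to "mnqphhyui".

The transformation: move the last 3 characters to the front (rotate right by 3), then keep one character in every 3, starting at position 2 (positions 2nd, 5th, 8th, ...).
"mnqphhyui" → "yuimnqphh" → "unh".
(Check on "gjmeapuhnb": → "hnbgjmeapu" → "nja" ✓)

unh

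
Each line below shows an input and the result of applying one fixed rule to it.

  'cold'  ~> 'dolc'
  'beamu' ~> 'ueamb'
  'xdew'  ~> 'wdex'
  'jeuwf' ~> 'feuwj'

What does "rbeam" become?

mbear

Looking at the pairs, the operation is to swap the first and last characters.
For "rbeam" the result is "mbear".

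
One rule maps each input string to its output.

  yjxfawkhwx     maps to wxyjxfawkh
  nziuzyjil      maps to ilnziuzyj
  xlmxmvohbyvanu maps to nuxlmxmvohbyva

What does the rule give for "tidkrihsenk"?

Each output is the input with this applied: move the last 2 characters to the front (rotate right by 2).
So "tidkrihsenk" becomes "nktidkrihse".

nktidkrihse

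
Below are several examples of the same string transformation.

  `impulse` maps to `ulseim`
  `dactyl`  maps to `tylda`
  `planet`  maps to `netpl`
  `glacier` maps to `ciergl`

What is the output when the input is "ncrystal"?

ystalnc

The pattern: move the first 3 characters to the end (rotate left by 3), then delete the last character.
Doing the same to "ncrystal": "ystalnc".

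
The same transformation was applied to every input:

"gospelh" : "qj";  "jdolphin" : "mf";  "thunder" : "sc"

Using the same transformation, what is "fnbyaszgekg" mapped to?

zqc

What's happening: shift every letter 2 places backward in the alphabet (wrapping around), then keep one character in every 3, starting at position 3 (positions 3rd, 6th, 9th, ...).
Applying both steps to "fnbyaszgekg": "dlzwyqxecie", then "zqc".
(Check on "jdolphin": → "hbmjnfgl" → "mf" ✓)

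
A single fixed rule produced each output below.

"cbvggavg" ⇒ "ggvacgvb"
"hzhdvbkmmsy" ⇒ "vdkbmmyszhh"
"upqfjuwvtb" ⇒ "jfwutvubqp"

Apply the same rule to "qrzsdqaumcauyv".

dsaqmuacyuqvzr

The transformation: move the first 3 characters to the end (rotate left by 3), then swap each adjacent pair of characters (1↔2, 3↔4, ...).
Working it through for "qrzsdqaumcauyv": intermediate "sdqaumcauyvqrz", final "dsaqmuacyuqvzr".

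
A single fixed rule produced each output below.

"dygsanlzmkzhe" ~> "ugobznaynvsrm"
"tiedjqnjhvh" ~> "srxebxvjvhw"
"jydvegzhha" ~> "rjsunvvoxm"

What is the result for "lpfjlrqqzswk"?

txzfeengkyzd

Each output is the input with this applied: shift every letter 12 places backward in the alphabet (wrapping around), then move the first 2 characters to the end (rotate left by 2).
Working it through for "lpfjlrqqzswk": intermediate "zdtxzfeengky", final "txzfeengkyzd".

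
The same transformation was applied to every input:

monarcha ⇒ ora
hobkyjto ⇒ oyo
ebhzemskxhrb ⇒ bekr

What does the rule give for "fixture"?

Rule — keep one character in every 3, starting at position 2 (positions 2nd, 5th, 8th, ...).
"fixture" → "iu".

iu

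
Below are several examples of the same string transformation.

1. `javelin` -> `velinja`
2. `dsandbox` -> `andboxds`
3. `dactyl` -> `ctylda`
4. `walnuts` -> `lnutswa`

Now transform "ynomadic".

The pattern: move the first 2 characters to the end (rotate left by 2).
"ynomadic" → "omadicyn".

omadicyn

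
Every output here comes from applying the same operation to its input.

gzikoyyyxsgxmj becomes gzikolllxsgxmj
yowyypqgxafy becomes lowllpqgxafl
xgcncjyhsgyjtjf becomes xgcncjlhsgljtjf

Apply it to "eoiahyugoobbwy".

eoiahlugoobbwl

Each output is the input with this applied: replace every "y" with "l".
For "eoiahyugoobbwy" the result is "eoiahlugoobbwl".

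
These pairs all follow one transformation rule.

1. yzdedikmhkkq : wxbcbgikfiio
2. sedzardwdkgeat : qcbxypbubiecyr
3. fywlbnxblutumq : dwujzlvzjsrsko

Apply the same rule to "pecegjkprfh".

ncacehinpdf

The pattern: shift every letter 2 places backward in the alphabet (wrapping around).
Applying that to "pecegjkprfh" gives "ncacehinpdf".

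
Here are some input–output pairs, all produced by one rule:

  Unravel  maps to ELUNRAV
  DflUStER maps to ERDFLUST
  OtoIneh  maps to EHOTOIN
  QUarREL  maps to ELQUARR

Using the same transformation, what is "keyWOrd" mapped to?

RDKEYWO

What's happening: move the last 2 characters to the front (rotate right by 2), then convert every letter to uppercase.
"keyWOrd" → "rdkeyWO" → "RDKEYWO".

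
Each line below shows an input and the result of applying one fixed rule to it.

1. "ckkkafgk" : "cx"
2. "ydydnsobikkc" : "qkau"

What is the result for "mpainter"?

Each output is the input with this applied: keep one character in every 3, starting at position 3 (positions 3rd, 6th, 9th, ...), then shift every letter 8 places backward in the alphabet (wrapping around).
On "mpainter": the first step gives "at", and the second then gives "sl".

sl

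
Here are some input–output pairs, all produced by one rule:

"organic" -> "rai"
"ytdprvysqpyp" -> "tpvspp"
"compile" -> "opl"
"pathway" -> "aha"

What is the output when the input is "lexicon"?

The rule is to keep every other character starting from the second (positions 2nd, 4th, 6th, ...).
So "lexicon" becomes "eio".

eio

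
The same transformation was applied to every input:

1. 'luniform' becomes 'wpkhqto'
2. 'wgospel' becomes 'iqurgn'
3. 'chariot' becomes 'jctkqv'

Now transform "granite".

tcpkvg

The rule is to shift every letter 2 places forward in the alphabet (wrapping around), then delete the first character.
Starting from "granite": after the first operation, "itcpkvg"; after the second, "tcpkvg".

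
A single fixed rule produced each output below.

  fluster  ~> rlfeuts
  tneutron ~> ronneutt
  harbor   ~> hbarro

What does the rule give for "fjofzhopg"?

ojhgffzpo

The transformation: sort the characters into reverse alphabetical order, then move the first 3 characters to the end (rotate left by 3).
Applying both steps to "fjofzhopg": "zpoojhgff", then "ojhgffzpo".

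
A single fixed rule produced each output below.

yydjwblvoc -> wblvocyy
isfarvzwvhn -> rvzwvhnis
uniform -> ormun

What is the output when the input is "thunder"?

What's happening: move the first 2 characters to the end (rotate left by 2), then delete the first 2 characters.
For "thunder" the result is "derth".

derth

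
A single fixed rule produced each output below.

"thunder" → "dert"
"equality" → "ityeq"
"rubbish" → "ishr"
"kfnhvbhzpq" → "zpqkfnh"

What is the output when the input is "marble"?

ble

Rule — move the last 3 characters to the front (rotate right by 3), then delete the last 3 characters.
Applying both steps to "marble": "blemar", then "ble".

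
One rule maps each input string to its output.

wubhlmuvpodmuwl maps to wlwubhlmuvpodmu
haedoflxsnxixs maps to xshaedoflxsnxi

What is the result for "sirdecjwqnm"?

nmsirdecjwq

Each output is the input with this applied: move the last 2 characters to the front (rotate right by 2).
"sirdecjwqnm" → "nmsirdecjwq".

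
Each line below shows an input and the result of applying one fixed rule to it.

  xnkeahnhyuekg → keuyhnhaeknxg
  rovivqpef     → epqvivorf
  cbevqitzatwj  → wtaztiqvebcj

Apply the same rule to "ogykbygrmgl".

gmrgybkygol

The transformation: move the last character to the front, then reverse the string.
Applying both steps to "ogykbygrmgl": "logykbygrmg", then "gmrgybkygol".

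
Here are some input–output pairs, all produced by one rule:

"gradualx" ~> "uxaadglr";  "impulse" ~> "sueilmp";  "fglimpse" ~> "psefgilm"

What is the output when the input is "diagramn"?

nraadgim

What's happening: sort the characters into alphabetical order, then move the last 2 characters to the front (rotate right by 2).
"diagramn" → "aadgimnr" → "nraadgim".
(Check on "fglimpse": → "efgilmps" → "psefgilm" ✓)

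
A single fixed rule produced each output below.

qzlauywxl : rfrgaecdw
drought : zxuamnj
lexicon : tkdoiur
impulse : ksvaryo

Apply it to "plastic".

The rule is to shift every letter 6 places forward in the alphabet (wrapping around), then swap the first and last characters.
Working it through for "plastic": intermediate "vrgyzoi", final "irgyzov".

irgyzov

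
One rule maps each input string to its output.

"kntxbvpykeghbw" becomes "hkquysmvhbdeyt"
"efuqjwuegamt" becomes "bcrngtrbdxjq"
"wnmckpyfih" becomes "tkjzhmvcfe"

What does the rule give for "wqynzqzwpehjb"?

tnvkwnwtmbegy

The transformation: shift every letter 3 places backward in the alphabet (wrapping around).
Applying that to "wqynzqzwpehjb" gives "tnvkwnwtmbegy".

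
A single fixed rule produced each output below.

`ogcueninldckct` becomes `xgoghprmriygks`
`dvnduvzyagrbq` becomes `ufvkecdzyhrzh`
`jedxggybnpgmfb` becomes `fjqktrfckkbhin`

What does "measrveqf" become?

In each case the input is transformed by: shift every letter 4 places forward in the alphabet (wrapping around), then reverse the string.
Applying both steps to "measrveqf": "qiewvziuj", then "juizvweiq".

juizvweiq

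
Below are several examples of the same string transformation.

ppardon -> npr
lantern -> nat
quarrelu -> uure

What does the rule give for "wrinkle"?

What's happening: move the last 2 characters to the front (rotate right by 2), then keep every other character starting from the second (positions 2nd, 4th, 6th, ...).
Applying both steps to "wrinkle": "lewrink", then "ern".

ern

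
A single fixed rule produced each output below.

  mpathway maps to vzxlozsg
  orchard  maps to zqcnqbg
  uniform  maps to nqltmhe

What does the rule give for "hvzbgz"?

What's happening: move the last 3 characters to the front (rotate right by 3), then shift every letter 1 place backward in the alphabet (wrapping around).
Starting from "hvzbgz": after the first operation, "bgzhvz"; after the second, "afyguy".

afyguy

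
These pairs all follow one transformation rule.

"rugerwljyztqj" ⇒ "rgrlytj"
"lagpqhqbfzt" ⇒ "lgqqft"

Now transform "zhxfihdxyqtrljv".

zxidytlv

The transformation: keep every other character starting from the first (positions 1st, 3rd, 5th, ...).
On "zhxfihdxyqtrljv" that produces "zxidytlv".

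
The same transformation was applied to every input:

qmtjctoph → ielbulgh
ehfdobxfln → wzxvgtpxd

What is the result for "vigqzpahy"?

The transformation: shift every letter 8 places backward in the alphabet (wrapping around), then delete the last character.
Working it through for "vigqzpahy": intermediate "nayirhszq", final "nayirhsz".

nayirhsz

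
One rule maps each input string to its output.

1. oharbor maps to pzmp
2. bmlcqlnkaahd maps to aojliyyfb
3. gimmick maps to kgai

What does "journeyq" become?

Rule — shift every letter 2 places backward in the alphabet (wrapping around), then delete the first 3 characters.
So "journeyq" becomes "plcwo".
(Check on "gimmick": → "egkkgai" → "kgai" ✓)

plcwo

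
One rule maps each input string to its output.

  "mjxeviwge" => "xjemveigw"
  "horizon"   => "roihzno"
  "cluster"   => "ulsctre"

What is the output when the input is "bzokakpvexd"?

The rule is to move the first 2 characters to the end (rotate left by 2), then take characters alternately from the front and the back (1st, last, 2nd, 2nd-last, ...).
On "bzokakpvexd": the first step gives "okakpvexdbz", and the second then gives "ozkbadkxpev".

ozkbadkxpev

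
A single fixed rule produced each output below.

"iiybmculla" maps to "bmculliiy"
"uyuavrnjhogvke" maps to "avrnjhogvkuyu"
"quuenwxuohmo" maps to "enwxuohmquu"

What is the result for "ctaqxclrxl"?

qxclrxcta

Looking at the pairs, the operation is to delete the last character, then move the first 3 characters to the end (rotate left by 3).
"ctaqxclrxl" → "ctaqxclrx" → "qxclrxcta".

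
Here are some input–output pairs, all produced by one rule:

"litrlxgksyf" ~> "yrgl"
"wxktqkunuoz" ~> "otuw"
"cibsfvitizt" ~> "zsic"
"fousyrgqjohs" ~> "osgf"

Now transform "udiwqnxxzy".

What's happening: keep one character in every 3, starting at position 1 (positions 1st, 4th, 7th, ...), then swap the first and last characters.
Starting from "udiwqnxxzy": after the first operation, "uwxy"; after the second, "ywxu".

ywxu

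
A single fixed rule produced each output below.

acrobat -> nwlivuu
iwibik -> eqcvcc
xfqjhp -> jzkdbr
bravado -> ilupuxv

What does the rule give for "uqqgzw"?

In each case the input is transformed by: shift every letter 6 places backward in the alphabet (wrapping around), then swap the first and last characters.
Starting from "uqqgzw": after the first operation, "okkatq"; after the second, "qkkato".

qkkato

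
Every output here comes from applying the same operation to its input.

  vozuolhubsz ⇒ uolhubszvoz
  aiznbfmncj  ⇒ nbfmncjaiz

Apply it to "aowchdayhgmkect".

chdayhgmkectaow

What's happening: move the first 3 characters to the end (rotate left by 3).
For "aowchdayhgmkect" the result is "chdayhgmkectaow".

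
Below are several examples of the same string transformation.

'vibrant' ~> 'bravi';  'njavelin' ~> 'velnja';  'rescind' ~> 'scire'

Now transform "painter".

intpa

The transformation: delete the last 2 characters, then move the last 3 characters to the front (rotate right by 3).
Doing the same to "painter": "intpa".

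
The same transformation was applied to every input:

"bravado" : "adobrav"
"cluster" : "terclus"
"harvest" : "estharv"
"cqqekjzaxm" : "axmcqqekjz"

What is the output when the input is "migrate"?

atemigr

The pattern: move the last 3 characters to the front (rotate right by 3).
Applying that to "migrate" gives "atemigr".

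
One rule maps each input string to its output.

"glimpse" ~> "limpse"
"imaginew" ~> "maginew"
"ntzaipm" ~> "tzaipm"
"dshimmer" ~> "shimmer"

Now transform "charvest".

harvest

The transformation: delete the first character.
So "charvest" becomes "harvest".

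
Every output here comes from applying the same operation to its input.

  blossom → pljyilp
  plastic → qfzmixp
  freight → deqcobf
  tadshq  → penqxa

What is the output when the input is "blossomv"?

Looking at the pairs, the operation is to move the last 3 characters to the front (rotate right by 3), then shift every letter 3 places backward in the alphabet (wrapping around).
Starting from "blossomv": after the first operation, "omvbloss"; after the second, "ljsyilpp".

ljsyilpp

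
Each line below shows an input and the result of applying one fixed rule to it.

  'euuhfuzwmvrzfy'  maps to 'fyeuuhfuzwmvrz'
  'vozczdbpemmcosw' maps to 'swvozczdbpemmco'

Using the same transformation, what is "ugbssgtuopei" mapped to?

Each output is the input with this applied: move the last 2 characters to the front (rotate right by 2).
Applying that to "ugbssgtuopei" gives "eiugbssgtuop".

eiugbssgtuop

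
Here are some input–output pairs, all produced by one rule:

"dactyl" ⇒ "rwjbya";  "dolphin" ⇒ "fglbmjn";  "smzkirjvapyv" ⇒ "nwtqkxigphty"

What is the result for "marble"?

zjckyp

Looking at the pairs, the operation is to move the last 3 characters to the front (rotate right by 3), then shift every letter 2 places backward in the alphabet (wrapping around).
Applying both steps to "marble": "blemar", then "zjckyp".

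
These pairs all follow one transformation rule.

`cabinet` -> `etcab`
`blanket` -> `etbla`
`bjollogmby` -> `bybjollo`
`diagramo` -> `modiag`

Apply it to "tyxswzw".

zwtyx

What's happening: move the last 2 characters to the front (rotate right by 2), then delete the last 2 characters.
Starting from "tyxswzw": after the first operation, "zwtyxsw"; after the second, "zwtyx".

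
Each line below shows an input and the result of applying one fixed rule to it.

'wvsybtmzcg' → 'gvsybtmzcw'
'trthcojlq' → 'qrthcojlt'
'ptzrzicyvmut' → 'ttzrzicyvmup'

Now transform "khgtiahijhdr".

The transformation: swap the first and last characters.
So "khgtiahijhdr" becomes "rhgtiahijhdk".

rhgtiahijhdk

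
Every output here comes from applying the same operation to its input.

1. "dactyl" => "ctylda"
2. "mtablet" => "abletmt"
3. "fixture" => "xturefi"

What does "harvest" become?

rvestha

Looking at the pairs, the operation is to move the first 2 characters to the end (rotate left by 2).
For "harvest" the result is "rvestha".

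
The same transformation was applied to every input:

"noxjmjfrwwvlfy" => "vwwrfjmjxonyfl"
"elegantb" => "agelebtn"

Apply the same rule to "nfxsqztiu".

zqsxfnuit

The rule is to move the last 3 characters to the front (rotate right by 3), then reverse the string.
On "nfxsqztiu": the first step gives "tiunfxsqz", and the second then gives "zqsxfnuit".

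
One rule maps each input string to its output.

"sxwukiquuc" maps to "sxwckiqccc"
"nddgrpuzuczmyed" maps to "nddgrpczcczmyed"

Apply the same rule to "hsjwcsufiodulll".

In each case the input is transformed by: replace every "u" with "c".
On "hsjwcsufiodulll" that produces "hsjwcscfiodclll".

hsjwcscfiodclll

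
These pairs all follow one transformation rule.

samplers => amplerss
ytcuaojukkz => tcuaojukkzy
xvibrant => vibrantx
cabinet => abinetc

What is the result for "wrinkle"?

rinklew

Each output is the input with this applied: move the first character to the end.
"wrinkle" → "rinklew".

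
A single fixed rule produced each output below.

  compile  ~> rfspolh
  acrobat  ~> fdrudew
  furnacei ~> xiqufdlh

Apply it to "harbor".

The transformation: shift every letter 3 places forward in the alphabet (wrapping around), then swap each adjacent pair of characters (1↔2, 3↔4, ...).
Applying both steps to "harbor": "kdueru", then "dkeuur".

dkeuur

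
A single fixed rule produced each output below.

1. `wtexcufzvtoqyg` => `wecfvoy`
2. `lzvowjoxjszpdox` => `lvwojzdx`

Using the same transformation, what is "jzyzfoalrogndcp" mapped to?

The rule is to keep every other character starting from the first (positions 1st, 3rd, 5th, ...).
So "jzyzfoalrogndcp" becomes "jyfargdp".

jyfargdp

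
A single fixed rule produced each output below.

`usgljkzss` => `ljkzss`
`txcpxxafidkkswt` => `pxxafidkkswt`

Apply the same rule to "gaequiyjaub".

quiyjaub

The rule is to delete the first 3 characters.
Applying that to "gaequiyjaub" gives "quiyjaub".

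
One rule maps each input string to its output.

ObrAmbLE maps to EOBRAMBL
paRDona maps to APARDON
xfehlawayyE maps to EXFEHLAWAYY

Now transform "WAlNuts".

Looking at the pairs, the operation is to move the last character to the front, then convert every letter to uppercase.
So "WAlNuts" becomes "SWALNUT".

SWALNUT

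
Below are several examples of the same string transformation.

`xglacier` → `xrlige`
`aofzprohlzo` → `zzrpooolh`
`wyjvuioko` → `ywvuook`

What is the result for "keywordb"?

The rule is to sort the characters into reverse alphabetical order, then delete the last 2 characters.
Working it through for "keywordb": intermediate "ywrokedb", final "ywroke".

ywroke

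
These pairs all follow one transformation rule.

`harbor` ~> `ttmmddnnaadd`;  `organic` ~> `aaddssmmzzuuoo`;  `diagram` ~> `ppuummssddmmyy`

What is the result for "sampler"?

eemmyybbxxqqdd

Each output is the input with this applied: double every character, then shift every letter 12 places forward in the alphabet (wrapping around).
For "sampler", step one produces "ssaammpplleerr"; step two turns that into "eemmyybbxxqqdd".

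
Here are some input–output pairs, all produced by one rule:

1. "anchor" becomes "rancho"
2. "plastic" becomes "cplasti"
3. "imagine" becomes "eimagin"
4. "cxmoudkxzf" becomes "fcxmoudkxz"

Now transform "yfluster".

ryfluste

Rule — move the last character to the front.
Applying that to "yfluster" gives "ryfluste".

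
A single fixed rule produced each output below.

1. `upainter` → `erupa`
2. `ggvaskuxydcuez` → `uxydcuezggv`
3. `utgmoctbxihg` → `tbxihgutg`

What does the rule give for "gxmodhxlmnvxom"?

xlmnvxomgxm

In each case the input is transformed by: move the first 3 characters to the end (rotate left by 3), then delete the first 3 characters.
For "gxmodhxlmnvxom", step one produces "odhxlmnvxomgxm"; step two turns that into "xlmnvxomgxm".
(Check on "upainter": → "interupa" → "erupa" ✓)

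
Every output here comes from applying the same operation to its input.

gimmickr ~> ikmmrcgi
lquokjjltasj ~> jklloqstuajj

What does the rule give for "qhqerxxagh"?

The pattern: sort the characters into alphabetical order, then move the first 3 characters to the end (rotate left by 3).
For "qhqerxxagh", step one produces "aeghhqqrxx"; step two turns that into "hhqqrxxaeg".

hhqqrxxaeg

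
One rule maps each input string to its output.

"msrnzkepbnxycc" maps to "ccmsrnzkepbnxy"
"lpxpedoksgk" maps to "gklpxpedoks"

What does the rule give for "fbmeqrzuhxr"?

xrfbmeqrzuh

The transformation: move the last 2 characters to the front (rotate right by 2).
So "fbmeqrzuhxr" becomes "xrfbmeqrzuh".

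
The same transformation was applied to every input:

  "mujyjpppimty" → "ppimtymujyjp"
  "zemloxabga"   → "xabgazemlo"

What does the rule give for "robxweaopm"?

eaopmrobxw

Looking at the pairs, the operation is to swap the front and back halves of the string.
On "robxweaopm" that produces "eaopmrobxw".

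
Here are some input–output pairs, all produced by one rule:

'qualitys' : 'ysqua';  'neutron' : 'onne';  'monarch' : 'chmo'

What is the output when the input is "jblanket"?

The pattern: move the last 2 characters to the front (rotate right by 2), then delete the last 3 characters.
Starting from "jblanket": after the first operation, "etjblank"; after the second, "etjbl".

etjbl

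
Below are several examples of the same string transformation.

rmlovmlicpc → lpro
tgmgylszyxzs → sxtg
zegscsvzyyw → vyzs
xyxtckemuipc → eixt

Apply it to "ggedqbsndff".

sfgd

What's happening: keep one character in every 3, starting at position 1 (positions 1st, 4th, 7th, ...), then swap the front and back halves of the string.
Doing the same to "ggedqbsndff": "sfgd".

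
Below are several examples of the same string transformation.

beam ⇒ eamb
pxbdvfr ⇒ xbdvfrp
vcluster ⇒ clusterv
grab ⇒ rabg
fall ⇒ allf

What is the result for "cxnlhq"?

The rule is to move the first character to the end.
For "cxnlhq" the result is "xnlhqc".

xnlhqc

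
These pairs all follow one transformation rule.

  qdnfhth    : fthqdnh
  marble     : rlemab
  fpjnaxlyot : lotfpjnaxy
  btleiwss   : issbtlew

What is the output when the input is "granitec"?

Rule — move the last 3 characters to the front (rotate right by 3), then swap the first and last characters.
Starting from "granitec": after the first operation, "tecgrani"; after the second, "iecgrant".

iecgrant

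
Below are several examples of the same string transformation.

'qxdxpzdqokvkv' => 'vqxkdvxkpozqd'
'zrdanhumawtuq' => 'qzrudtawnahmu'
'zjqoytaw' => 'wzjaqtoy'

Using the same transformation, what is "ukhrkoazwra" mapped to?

aukrhwrzkao

Rule — swap the first and last characters, then take characters alternately from the front and the back (1st, last, 2nd, 2nd-last, ...).
Applying both steps to "ukhrkoazwra": "akhrkoazwru", then "aukrhwrzkao".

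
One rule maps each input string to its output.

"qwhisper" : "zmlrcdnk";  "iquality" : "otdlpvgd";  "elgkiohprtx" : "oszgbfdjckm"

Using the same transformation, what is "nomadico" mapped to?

xjijhvyd

The transformation: move the last 2 characters to the front (rotate right by 2), then shift every letter 5 places backward in the alphabet (wrapping around).
For "nomadico", step one produces "conomadi"; step two turns that into "xjijhvyd".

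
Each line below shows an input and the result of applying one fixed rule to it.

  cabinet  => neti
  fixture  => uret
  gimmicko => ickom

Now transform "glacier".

Rule — delete the first 3 characters, then move the first character to the end.
On "glacier": the first step gives "cier", and the second then gives "ierc".
(Check on "fixture": → "ture" → "uret" ✓)

ierc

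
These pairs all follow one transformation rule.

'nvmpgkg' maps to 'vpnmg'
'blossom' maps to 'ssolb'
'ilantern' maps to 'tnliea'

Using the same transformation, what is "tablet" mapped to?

tlba

Each output is the input with this applied: delete the last 2 characters, then sort the characters into reverse alphabetical order.
On "tablet": the first step gives "tabl", and the second then gives "tlba".
(Check on "blossom": → "bloss" → "ssolb" ✓)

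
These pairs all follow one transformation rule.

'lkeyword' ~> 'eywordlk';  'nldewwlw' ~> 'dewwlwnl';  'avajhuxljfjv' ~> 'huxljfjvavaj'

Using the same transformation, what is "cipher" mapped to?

ipherc

Rule — move the last 2 characters to the front (rotate right by 2), then swap the front and back halves of the string.
For "cipher", step one produces "erciph"; step two turns that into "ipherc".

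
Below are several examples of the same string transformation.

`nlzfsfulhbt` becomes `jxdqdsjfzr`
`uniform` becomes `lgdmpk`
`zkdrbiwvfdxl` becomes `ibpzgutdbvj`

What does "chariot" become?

fypgmr

The transformation: shift every letter 2 places backward in the alphabet (wrapping around), then delete the first character.
Starting from "chariot": after the first operation, "afypgmr"; after the second, "fypgmr".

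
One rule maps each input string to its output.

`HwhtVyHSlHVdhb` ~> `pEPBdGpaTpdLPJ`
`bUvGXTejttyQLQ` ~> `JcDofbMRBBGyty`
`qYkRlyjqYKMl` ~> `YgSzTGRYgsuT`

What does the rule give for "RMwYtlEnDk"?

zuEgBTmVlS

Each output is the input with this applied: flip the case of every letter, then shift every letter 8 places forward in the alphabet (wrapping around).
Applying both steps to "RMwYtlEnDk": "rmWyTLeNdK", then "zuEgBTmVlS".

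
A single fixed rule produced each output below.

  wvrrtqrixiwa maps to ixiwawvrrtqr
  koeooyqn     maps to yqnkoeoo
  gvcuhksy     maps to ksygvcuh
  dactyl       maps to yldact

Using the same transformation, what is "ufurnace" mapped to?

The transformation: swap the front and back halves of the string, then move the first character to the end.
"ufurnace" → "aceufurn".
(Check on "koeooyqn": → "oyqnkoeo" → "yqnkoeoo" ✓)

aceufurn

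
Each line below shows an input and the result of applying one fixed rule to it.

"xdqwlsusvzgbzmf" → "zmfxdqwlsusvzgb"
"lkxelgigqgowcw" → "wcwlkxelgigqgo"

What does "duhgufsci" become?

Each output is the input with this applied: move the last 3 characters to the front (rotate right by 3).
So "duhgufsci" becomes "sciduhguf".

sciduhguf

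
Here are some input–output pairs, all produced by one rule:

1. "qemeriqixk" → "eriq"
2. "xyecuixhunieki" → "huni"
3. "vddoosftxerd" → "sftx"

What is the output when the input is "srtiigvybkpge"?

The rule is to move the last 3 characters to the front (rotate right by 3), then keep only the last 4 characters.
Doing the same to "srtiigvybkpge": "vybk".

vybk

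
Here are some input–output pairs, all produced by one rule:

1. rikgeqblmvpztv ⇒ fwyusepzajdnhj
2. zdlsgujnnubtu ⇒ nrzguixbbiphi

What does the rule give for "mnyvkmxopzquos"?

What's happening: shift every letter 12 places backward in the alphabet (wrapping around).
On "mnyvkmxopzquos" that produces "abmjyalcdneicg".

abmjyalcdneicg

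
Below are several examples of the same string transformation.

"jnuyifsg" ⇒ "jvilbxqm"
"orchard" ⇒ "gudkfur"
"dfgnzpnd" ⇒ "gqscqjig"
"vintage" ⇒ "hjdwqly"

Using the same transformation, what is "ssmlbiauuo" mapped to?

rxxdleopvv

What's happening: reverse the string, then shift every letter 3 places forward in the alphabet (wrapping around).
Working it through for "ssmlbiauuo": intermediate "ouuaiblmss", final "rxxdleopvv".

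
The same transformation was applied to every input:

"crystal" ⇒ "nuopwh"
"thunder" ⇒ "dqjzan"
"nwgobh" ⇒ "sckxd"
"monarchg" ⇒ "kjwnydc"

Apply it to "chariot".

The transformation: shift every letter 4 places backward in the alphabet (wrapping around), then delete the first character.
On "chariot": the first step gives "ydwnekp", and the second then gives "dwnekp".

dwnekp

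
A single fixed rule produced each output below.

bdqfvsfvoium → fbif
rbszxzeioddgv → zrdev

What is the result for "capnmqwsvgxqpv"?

What's happening: keep one character in every 3, starting at position 1 (positions 1st, 4th, 7th, ...), then swap each adjacent pair of characters (1↔2, 3↔4, ...).
For "capnmqwsvgxqpv", step one produces "cnwgp"; step two turns that into "ncgwp".

ncgwp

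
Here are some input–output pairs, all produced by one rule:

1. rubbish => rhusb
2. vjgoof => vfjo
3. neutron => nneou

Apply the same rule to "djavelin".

dnjial

Rule — take characters alternately from the front and the back (1st, last, 2nd, 2nd-last, ...), then delete the last 2 characters.
Working it through for "djavelin": intermediate "dnjialve", final "dnjial".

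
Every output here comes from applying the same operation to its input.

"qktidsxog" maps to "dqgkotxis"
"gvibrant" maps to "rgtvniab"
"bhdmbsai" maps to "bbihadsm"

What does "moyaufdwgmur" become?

Each output is the input with this applied: take characters alternately from the front and the back (1st, last, 2nd, 2nd-last, ...), then move the last character to the front.
"moyaufdwgmur" → "mrouymaguwfd" → "dmrouymaguwf".

dmrouymaguwf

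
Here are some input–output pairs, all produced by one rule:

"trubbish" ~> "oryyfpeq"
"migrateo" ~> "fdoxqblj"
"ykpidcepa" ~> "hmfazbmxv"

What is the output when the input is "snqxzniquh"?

knuwkfnrep

In each case the input is transformed by: shift every letter 3 places backward in the alphabet (wrapping around), then move the first character to the end.
"snqxzniquh" → "knuwkfnrep".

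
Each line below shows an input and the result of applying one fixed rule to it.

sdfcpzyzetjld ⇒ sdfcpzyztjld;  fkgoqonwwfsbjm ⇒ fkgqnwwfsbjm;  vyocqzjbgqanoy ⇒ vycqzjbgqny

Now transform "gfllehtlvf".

The transformation: remove every vowel.
Doing the same to "gfllehtlvf": "gfllhtlvf".

gfllhtlvf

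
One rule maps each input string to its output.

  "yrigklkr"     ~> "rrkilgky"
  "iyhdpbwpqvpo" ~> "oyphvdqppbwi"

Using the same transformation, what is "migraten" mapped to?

What's happening: take characters alternately from the front and the back (1st, last, 2nd, 2nd-last, ...), then move the first character to the end.
Applying both steps to "migraten": "mniegtra", then "niegtram".

niegtram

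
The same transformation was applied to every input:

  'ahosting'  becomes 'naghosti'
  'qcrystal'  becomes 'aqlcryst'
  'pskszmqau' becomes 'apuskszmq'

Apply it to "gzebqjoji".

jgizebqjo

What's happening: swap the first and last characters, then move the last 2 characters to the front (rotate right by 2).
So "gzebqjoji" becomes "jgizebqjo".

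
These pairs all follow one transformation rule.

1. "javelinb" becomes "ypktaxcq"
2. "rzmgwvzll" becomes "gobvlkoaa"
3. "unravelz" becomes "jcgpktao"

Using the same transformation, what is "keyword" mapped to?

Looking at the pairs, the operation is to shift every letter 11 places backward in the alphabet (wrapping around).
Applying that to "keyword" gives "ztnldgs".

ztnldgs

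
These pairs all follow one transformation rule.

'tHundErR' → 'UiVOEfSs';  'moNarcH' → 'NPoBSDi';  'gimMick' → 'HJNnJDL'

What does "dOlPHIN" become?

EpMqijo

Rule — flip the case of every letter, then shift every letter 1 place forward in the alphabet (wrapping around).
"dOlPHIN" → "DoLphin" → "EpMqijo".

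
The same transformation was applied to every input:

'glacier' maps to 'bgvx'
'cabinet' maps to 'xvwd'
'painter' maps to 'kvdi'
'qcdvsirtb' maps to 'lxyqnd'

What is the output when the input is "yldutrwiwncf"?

In each case the input is transformed by: delete the last 3 characters, then shift every letter 5 places backward in the alphabet (wrapping around).
Doing the same to "yldutrwiwncf": "tgypomrdr".

tgypomrdr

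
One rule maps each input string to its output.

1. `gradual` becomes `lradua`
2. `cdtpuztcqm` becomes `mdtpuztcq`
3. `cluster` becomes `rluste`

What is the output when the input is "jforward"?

Rule — delete the first character, then move the last character to the front.
"jforward" → "dforwar".
(Check on "gradual": → "radual" → "lradua" ✓)

dforwar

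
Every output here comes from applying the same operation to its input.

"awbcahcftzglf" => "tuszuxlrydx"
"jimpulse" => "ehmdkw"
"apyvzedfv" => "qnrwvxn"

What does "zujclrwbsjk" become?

Each output is the input with this applied: shift every letter 8 places backward in the alphabet (wrapping around), then delete the first 2 characters.
On "zujclrwbsjk": the first step gives "rmbudjotkbc", and the second then gives "budjotkbc".

budjotkbc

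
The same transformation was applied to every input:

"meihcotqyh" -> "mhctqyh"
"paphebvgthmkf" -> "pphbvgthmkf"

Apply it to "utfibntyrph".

Rule — remove every vowel.
So "utfibntyrph" becomes "tfbntyrph".

tfbntyrph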